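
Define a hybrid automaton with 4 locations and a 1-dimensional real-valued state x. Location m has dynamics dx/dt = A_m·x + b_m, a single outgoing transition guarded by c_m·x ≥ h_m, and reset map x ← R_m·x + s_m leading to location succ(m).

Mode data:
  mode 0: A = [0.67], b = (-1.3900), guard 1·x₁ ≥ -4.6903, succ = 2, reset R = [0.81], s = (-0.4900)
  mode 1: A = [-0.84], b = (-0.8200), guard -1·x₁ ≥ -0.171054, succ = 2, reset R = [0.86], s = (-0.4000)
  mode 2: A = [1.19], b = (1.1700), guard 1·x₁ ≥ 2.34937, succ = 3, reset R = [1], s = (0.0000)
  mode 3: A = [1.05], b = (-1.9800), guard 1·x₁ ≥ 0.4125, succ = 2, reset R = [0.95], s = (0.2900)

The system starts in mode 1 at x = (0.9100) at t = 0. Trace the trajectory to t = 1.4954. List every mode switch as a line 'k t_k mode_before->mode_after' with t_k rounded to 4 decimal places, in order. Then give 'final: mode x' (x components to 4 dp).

Mode 1: guard c·x = -0.1711 hit at Δt = 0.5919 (t = 0.5919), x⁻ = (0.1711) → reset → x⁺ = (-0.2529), jump to mode 2
Mode 2: flow for 0.9035 to horizon, guard not reached → x = (1.1569)

1 0.5919 1->2
final: 2 1.1569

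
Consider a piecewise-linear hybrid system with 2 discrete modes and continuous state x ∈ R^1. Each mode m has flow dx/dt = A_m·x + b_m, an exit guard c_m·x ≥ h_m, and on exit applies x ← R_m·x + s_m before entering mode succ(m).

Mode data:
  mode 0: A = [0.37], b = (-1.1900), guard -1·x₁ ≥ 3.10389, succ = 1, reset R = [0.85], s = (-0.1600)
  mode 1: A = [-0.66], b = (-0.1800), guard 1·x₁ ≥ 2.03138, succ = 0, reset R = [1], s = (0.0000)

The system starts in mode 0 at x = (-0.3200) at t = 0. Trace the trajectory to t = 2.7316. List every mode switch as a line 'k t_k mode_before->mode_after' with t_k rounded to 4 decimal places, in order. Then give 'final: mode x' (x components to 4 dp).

Mode 0: guard c·x = 3.1039 hit at Δt = 1.5694 (t = 1.5694), x⁻ = (-3.1039) → reset → x⁺ = (-2.7983), jump to mode 1
Mode 1: flow for 1.1622 to horizon, guard not reached → x = (-1.4456)

1 1.5694 0->1
final: 1 -1.4456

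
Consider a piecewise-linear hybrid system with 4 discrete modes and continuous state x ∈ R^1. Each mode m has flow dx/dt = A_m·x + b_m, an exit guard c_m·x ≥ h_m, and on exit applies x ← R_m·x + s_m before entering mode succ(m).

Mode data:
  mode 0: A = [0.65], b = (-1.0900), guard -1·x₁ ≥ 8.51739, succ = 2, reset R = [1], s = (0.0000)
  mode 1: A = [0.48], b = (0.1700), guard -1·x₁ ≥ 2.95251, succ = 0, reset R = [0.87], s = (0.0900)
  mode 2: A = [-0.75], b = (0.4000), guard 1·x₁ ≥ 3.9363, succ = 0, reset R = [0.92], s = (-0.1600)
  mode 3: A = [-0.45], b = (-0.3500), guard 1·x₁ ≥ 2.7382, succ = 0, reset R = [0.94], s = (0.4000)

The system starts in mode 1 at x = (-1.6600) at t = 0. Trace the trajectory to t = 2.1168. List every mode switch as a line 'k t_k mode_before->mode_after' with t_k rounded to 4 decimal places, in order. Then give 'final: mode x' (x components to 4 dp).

1 1.4334 1->0
final: 0 -4.8027

Mode 1: guard c·x = 2.9525 hit at Δt = 1.4334 (t = 1.4334), x⁻ = (-2.9525) → reset → x⁺ = (-2.4787), jump to mode 0
Mode 0: flow for 0.6834 to horizon, guard not reached → x = (-4.8027)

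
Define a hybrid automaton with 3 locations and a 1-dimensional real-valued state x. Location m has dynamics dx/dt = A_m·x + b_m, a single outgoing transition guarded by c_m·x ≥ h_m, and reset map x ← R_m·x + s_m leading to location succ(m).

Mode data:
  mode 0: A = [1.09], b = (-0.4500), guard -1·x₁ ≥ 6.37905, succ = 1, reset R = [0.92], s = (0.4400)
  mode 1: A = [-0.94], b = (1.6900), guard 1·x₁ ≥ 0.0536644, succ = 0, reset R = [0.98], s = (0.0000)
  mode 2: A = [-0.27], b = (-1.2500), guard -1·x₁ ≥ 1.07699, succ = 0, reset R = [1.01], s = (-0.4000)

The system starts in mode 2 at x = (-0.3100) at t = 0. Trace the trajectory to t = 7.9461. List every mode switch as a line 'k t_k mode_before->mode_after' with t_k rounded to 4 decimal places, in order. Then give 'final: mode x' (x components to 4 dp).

Mode 2: guard c·x = 1.0770 hit at Δt = 0.7240 (t = 0.7240), x⁻ = (-1.0770) → reset → x⁺ = (-1.4878), jump to mode 0
Mode 0: guard c·x = 6.3791 hit at Δt = 1.1684 (t = 1.8924), x⁻ = (-6.3791) → reset → x⁺ = (-5.4287), jump to mode 1
Mode 1: guard c·x = 0.0537 hit at Δt = 1.5122 (t = 3.4046), x⁻ = (0.0537) → reset → x⁺ = (0.0526), jump to mode 0
Mode 0: guard c·x = 6.3791 hit at Δt = 2.6942 (t = 6.0988), x⁻ = (-6.3791) → reset → x⁺ = (-5.4287), jump to mode 1
Mode 1: guard c·x = 0.0537 hit at Δt = 1.5122 (t = 7.6110), x⁻ = (0.0537) → reset → x⁺ = (0.0526), jump to mode 0
Mode 0: flow for 0.3351 to horizon, guard not reached → x = (-0.1062)

1 0.7240 2->0
2 1.8924 0->1
3 3.4046 1->0
4 6.0988 0->1
5 7.6110 1->0
final: 0 -0.1062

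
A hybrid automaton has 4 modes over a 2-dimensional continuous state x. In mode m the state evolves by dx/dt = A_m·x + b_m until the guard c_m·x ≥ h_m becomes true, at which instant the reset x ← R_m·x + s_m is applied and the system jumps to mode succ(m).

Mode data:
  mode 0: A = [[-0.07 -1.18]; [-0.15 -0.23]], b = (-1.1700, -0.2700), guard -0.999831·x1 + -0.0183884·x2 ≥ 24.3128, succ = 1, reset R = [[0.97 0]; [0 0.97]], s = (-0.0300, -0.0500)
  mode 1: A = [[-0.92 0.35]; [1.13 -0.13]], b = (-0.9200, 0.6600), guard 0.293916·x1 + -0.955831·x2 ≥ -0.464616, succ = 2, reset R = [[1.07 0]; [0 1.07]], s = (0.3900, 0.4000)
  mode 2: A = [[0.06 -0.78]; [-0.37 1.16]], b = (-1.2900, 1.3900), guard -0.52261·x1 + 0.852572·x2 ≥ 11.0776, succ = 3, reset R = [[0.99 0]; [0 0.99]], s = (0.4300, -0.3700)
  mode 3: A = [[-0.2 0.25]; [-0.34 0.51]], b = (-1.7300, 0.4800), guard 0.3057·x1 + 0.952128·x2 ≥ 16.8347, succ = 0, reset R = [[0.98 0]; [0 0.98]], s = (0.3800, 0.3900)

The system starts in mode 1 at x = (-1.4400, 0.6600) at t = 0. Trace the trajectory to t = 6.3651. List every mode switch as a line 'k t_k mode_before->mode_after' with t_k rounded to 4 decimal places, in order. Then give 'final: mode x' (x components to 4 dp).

1 0.6358 1->2
2 1.9270 2->3
3 3.0653 3->0
4 4.1415 0->1
5 5.2514 1->2
final: 2 -11.0252 4.1825

Mode 1: guard c·x = -0.4646 hit at Δt = 0.6358 (t = 0.6358), x⁻ = (-1.1868, 0.1211) → reset → x⁺ = (-0.8799, 0.5296), jump to mode 2
Mode 2: guard c·x = 11.0776 hit at Δt = 1.2912 (t = 1.9270), x⁻ = (-6.3796, 9.0826) → reset → x⁺ = (-5.8858, 8.6218), jump to mode 3
Mode 3: guard c·x = 16.8347 hit at Δt = 1.1383 (t = 3.0653), x⁻ = (-3.0292, 18.6537) → reset → x⁺ = (-2.5886, 18.6706), jump to mode 0
Mode 0: guard c·x = 24.3128 hit at Δt = 1.0762 (t = 4.1415), x⁻ = (-24.6182, 16.3831) → reset → x⁺ = (-23.9097, 15.8416), jump to mode 1
Mode 1: guard c·x = -0.4646 hit at Δt = 1.1099 (t = 5.2514), x⁻ = (-8.3587, -2.0842) → reset → x⁺ = (-8.5538, -1.8301), jump to mode 2
Mode 2: flow for 1.1137 to horizon, guard not reached → x = (-11.0252, 4.1825)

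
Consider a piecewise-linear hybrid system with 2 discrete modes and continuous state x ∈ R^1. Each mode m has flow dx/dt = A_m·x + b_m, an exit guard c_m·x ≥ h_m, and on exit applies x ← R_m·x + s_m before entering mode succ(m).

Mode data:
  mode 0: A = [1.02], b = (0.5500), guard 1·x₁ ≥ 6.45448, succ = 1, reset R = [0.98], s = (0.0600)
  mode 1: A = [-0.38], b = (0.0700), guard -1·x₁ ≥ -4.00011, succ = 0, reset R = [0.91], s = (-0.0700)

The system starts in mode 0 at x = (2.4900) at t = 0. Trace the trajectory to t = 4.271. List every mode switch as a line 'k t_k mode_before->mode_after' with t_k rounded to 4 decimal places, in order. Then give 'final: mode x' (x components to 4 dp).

1 0.8203 0->1
2 2.0981 1->0
3 2.6194 0->1
4 3.8972 1->0
final: 0 5.4773

Mode 0: guard c·x = 6.4545 hit at Δt = 0.8203 (t = 0.8203), x⁻ = (6.4545) → reset → x⁺ = (6.3854), jump to mode 1
Mode 1: guard c·x = -4.0001 hit at Δt = 1.2778 (t = 2.0981), x⁻ = (4.0001) → reset → x⁺ = (3.5701), jump to mode 0
Mode 0: guard c·x = 6.4545 hit at Δt = 0.5213 (t = 2.6194), x⁻ = (6.4545) → reset → x⁺ = (6.3854), jump to mode 1
Mode 1: guard c·x = -4.0001 hit at Δt = 1.2778 (t = 3.8972), x⁻ = (4.0001) → reset → x⁺ = (3.5701), jump to mode 0
Mode 0: flow for 0.3738 to horizon, guard not reached → x = (5.4773)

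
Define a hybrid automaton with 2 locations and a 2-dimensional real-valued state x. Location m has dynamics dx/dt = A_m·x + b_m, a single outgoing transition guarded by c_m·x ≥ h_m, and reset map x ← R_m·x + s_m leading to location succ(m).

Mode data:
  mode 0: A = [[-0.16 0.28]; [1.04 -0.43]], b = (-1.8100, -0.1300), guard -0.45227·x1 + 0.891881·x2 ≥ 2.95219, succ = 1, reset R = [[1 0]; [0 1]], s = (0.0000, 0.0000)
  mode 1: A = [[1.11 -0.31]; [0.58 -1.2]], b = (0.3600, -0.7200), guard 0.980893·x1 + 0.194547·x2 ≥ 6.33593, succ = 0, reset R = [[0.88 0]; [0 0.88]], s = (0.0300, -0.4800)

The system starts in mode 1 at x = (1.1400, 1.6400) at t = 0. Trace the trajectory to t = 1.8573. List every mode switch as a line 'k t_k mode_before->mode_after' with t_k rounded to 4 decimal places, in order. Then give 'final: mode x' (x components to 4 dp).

Mode 1: guard c·x = 6.3359 hit at Δt = 1.5173 (t = 1.5173), x⁻ = (6.2080, 1.2670) → reset → x⁺ = (5.4931, 0.6350), jump to mode 0
Mode 0: flow for 0.3400 to horizon, guard not reached → x = (4.7383, 2.1822)

1 1.5173 1->0
final: 0 4.7383 2.1822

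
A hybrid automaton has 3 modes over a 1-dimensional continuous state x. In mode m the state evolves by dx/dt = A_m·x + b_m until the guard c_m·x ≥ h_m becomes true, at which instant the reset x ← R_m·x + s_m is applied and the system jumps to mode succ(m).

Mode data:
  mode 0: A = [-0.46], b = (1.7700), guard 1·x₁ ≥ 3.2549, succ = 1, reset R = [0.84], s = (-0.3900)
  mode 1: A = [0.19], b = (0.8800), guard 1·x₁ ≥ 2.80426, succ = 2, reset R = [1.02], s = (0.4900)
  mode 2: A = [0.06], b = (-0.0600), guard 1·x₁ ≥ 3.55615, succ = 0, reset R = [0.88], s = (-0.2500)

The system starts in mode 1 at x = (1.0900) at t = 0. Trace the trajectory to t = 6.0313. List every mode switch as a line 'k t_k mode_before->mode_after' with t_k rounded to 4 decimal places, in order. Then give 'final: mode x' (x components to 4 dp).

Mode 1: guard c·x = 2.8043 hit at Δt = 1.3793 (t = 1.3793), x⁻ = (2.8043) → reset → x⁺ = (3.3503), jump to mode 2
Mode 2: guard c·x = 3.5562 hit at Δt = 1.3990 (t = 2.7783), x⁻ = (3.5561) → reset → x⁺ = (2.8794), jump to mode 0
Mode 0: guard c·x = 3.2549 hit at Δt = 1.0665 (t = 3.8448), x⁻ = (3.2549) → reset → x⁺ = (2.3441), jump to mode 1
Mode 1: guard c·x = 2.8043 hit at Δt = 0.3362 (t = 4.1810), x⁻ = (2.8043) → reset → x⁺ = (3.3503), jump to mode 2
Mode 2: guard c·x = 3.5562 hit at Δt = 1.3990 (t = 5.5800), x⁻ = (3.5561) → reset → x⁺ = (2.8794), jump to mode 0
Mode 0: flow for 0.4513 to horizon, guard not reached → x = (3.0610)

1 1.3793 1->2
2 2.7783 2->0
3 3.8448 0->1
4 4.1810 1->2
5 5.5800 2->0
final: 0 3.0610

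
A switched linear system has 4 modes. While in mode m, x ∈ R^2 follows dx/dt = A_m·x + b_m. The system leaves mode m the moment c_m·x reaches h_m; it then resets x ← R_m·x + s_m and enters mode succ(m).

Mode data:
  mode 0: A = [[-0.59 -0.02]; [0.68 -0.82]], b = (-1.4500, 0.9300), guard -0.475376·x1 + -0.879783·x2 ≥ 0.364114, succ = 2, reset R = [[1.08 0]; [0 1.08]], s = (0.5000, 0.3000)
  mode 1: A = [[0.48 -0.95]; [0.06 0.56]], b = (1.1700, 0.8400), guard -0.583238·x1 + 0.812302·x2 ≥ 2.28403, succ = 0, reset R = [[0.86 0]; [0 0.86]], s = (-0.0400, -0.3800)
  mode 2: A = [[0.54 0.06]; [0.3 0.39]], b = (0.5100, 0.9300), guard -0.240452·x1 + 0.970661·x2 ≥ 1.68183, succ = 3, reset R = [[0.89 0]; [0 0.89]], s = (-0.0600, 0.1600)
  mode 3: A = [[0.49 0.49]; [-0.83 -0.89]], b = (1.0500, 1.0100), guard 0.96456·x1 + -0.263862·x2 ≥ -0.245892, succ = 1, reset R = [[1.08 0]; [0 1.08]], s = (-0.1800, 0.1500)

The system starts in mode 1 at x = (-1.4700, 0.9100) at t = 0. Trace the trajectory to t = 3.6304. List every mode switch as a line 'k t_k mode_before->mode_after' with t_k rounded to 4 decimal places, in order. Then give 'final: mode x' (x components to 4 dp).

1 0.4331 1->0
2 0.8881 0->2
3 1.3769 2->3
4 2.4631 3->1
5 2.8193 1->0
final: 0 -1.1611 1.1570

Mode 1: guard c·x = 2.2840 hit at Δt = 0.4331 (t = 0.4331), x⁻ = (-1.7929, 1.5245) → reset → x⁺ = (-1.5819, 0.9311), jump to mode 0
Mode 0: guard c·x = 0.3641 hit at Δt = 0.4550 (t = 0.8881), x⁻ = (-1.7939, 0.5554) → reset → x⁺ = (-1.4374, 0.8999), jump to mode 2
Mode 2: guard c·x = 1.6818 hit at Δt = 0.4888 (t = 1.3769), x⁻ = (-1.5491, 1.3489) → reset → x⁺ = (-1.4387, 1.3605), jump to mode 3
Mode 3: guard c·x = -0.2459 hit at Δt = 1.0862 (t = 2.4631), x⁻ = (0.1713, 1.5583) → reset → x⁺ = (0.0051, 1.8329), jump to mode 1
Mode 1: guard c·x = 2.2840 hit at Δt = 0.3562 (t = 2.8193), x⁻ = (-0.3430, 2.5655) → reset → x⁺ = (-0.3350, 1.8263), jump to mode 0
Mode 0: flow for 0.8111 to horizon, guard not reached → x = (-1.1611, 1.1570)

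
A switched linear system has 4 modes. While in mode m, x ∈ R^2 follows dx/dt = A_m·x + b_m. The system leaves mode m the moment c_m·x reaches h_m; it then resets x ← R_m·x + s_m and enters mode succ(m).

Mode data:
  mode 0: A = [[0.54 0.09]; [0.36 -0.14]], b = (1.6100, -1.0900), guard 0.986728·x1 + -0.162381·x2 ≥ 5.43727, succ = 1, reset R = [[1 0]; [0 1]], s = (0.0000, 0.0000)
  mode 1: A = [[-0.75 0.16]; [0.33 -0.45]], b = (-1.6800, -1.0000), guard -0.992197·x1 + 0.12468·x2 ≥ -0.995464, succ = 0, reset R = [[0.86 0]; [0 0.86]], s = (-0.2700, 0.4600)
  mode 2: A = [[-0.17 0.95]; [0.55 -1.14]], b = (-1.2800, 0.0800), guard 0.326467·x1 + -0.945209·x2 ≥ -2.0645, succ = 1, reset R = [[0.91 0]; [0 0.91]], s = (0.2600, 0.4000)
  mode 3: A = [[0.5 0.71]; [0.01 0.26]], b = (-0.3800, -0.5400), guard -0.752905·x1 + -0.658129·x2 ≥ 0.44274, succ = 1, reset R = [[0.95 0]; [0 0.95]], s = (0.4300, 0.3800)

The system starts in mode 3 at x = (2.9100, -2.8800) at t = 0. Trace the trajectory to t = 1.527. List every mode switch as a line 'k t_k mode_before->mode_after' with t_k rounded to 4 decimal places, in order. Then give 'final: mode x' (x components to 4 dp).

1 0.4024 3->1
2 1.0089 1->0
final: 0 1.3025 -1.9203

Mode 3: guard c·x = 0.4427 hit at Δt = 0.4024 (t = 0.4024), x⁻ = (2.3974, -3.4153) → reset → x⁺ = (2.7075, -2.8646), jump to mode 1
Mode 1: guard c·x = -0.9955 hit at Δt = 0.6065 (t = 1.0089), x⁻ = (0.6973, -2.4348) → reset → x⁺ = (0.3297, -1.6339), jump to mode 0
Mode 0: flow for 0.5181 to horizon, guard not reached → x = (1.3025, -1.9203)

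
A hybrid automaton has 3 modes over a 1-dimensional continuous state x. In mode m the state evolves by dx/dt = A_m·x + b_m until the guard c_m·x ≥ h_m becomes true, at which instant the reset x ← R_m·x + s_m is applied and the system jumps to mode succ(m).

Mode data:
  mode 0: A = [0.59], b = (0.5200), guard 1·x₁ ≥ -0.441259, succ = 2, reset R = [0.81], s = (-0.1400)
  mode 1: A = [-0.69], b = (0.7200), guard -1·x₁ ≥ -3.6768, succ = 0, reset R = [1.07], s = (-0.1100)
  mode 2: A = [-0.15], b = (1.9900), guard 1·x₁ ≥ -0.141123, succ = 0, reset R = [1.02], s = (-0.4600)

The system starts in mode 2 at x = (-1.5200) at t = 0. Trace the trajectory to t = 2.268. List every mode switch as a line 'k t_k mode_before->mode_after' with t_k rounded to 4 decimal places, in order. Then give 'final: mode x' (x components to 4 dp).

1 0.6526 2->0
2 1.4348 0->2
3 1.6096 2->0
final: 0 -0.4723

Mode 2: guard c·x = -0.1411 hit at Δt = 0.6526 (t = 0.6526), x⁻ = (-0.1411) → reset → x⁺ = (-0.6039), jump to mode 0
Mode 0: guard c·x = -0.4413 hit at Δt = 0.7822 (t = 1.4348), x⁻ = (-0.4413) → reset → x⁺ = (-0.4974), jump to mode 2
Mode 2: guard c·x = -0.1411 hit at Δt = 0.1748 (t = 1.6096), x⁻ = (-0.1411) → reset → x⁺ = (-0.6039), jump to mode 0
Mode 0: flow for 0.6584 to horizon, guard not reached → x = (-0.4723)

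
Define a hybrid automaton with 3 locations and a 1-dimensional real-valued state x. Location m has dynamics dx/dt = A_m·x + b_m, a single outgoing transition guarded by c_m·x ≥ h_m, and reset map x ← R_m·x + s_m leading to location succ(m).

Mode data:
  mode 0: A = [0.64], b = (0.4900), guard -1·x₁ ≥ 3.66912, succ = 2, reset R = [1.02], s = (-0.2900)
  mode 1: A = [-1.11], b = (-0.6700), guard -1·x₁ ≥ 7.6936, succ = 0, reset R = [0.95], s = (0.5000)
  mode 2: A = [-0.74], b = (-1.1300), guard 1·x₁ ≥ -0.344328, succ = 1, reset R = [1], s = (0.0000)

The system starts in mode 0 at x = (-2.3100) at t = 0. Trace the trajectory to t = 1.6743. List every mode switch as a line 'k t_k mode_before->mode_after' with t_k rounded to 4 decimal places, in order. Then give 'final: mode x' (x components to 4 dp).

1 0.9864 0->2
final: 2 -3.0330

Mode 0: guard c·x = 3.6691 hit at Δt = 0.9864 (t = 0.9864), x⁻ = (-3.6691) → reset → x⁺ = (-4.0325), jump to mode 2
Mode 2: flow for 0.6879 to horizon, guard not reached → x = (-3.0330)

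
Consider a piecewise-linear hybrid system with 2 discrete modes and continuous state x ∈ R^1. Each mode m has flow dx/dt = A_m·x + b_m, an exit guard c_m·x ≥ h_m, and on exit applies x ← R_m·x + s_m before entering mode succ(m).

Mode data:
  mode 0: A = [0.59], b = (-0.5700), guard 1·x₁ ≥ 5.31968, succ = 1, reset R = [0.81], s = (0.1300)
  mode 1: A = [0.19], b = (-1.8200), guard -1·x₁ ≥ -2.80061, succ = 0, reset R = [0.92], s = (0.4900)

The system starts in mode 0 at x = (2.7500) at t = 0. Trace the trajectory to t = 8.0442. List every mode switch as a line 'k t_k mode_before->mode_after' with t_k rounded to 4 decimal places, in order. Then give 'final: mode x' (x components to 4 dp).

Mode 0: guard c·x = 5.3197 hit at Δt = 1.5122 (t = 1.5122), x⁻ = (5.3197) → reset → x⁺ = (4.4389), jump to mode 1
Mode 1: guard c·x = -2.8006 hit at Δt = 1.4562 (t = 2.9684), x⁻ = (2.8006) → reset → x⁺ = (3.0666), jump to mode 0
Mode 0: guard c·x = 5.3197 hit at Δt = 1.2353 (t = 4.2037), x⁻ = (5.3197) → reset → x⁺ = (4.4389), jump to mode 1
Mode 1: guard c·x = -2.8006 hit at Δt = 1.4562 (t = 5.6599), x⁻ = (2.8006) → reset → x⁺ = (3.0666), jump to mode 0
Mode 0: guard c·x = 5.3197 hit at Δt = 1.2353 (t = 6.8952), x⁻ = (5.3197) → reset → x⁺ = (4.4389), jump to mode 1
Mode 1: flow for 1.1490 to horizon, guard not reached → x = (3.1850)

1 1.5122 0->1
2 2.9684 1->0
3 4.2037 0->1
4 5.6599 1->0
5 6.8952 0->1
final: 1 3.1850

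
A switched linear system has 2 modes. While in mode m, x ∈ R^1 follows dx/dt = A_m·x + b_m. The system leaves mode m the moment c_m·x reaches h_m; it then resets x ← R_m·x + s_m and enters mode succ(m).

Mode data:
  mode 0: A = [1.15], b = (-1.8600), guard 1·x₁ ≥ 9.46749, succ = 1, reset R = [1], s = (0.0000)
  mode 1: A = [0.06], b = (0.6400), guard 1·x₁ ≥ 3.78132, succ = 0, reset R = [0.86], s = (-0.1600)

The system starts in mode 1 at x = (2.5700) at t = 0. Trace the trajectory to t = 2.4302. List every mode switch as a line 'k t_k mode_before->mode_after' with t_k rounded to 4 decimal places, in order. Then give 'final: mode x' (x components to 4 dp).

Mode 1: guard c·x = 3.7813 hit at Δt = 1.4594 (t = 1.4594), x⁻ = (3.7813) → reset → x⁺ = (3.0919), jump to mode 0
Mode 0: flow for 0.9708 to horizon, guard not reached → x = (6.1205)

1 1.4594 1->0
final: 0 6.1205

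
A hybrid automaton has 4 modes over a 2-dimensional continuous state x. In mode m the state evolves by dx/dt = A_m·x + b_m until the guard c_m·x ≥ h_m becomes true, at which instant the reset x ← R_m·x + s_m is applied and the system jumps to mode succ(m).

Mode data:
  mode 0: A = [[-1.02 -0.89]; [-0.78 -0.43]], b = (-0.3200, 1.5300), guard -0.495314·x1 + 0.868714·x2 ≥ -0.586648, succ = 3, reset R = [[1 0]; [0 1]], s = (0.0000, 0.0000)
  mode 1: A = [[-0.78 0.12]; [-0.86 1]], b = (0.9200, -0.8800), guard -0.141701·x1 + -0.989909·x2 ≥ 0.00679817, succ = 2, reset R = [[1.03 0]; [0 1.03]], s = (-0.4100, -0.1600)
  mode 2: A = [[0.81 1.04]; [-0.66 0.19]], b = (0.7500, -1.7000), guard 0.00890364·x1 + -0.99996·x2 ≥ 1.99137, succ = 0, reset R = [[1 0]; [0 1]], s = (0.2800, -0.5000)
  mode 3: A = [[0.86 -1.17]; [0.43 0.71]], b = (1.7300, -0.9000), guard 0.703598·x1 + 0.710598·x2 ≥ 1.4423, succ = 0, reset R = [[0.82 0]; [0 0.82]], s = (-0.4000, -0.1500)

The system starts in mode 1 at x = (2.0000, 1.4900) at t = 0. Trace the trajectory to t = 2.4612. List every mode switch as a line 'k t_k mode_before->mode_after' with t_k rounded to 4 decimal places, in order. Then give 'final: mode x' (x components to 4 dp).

Mode 1: guard c·x = 0.0068 hit at Δt = 1.0293 (t = 1.0293), x⁻ = (1.6006, -0.2360) → reset → x⁺ = (1.2386, -0.4031), jump to mode 2
Mode 2: guard c·x = 1.9914 hit at Δt = 0.5404 (t = 1.5697), x⁻ = (1.6469, -1.9768) → reset → x⁺ = (1.9269, -2.4768), jump to mode 0
Mode 0: flow for 0.8915 to horizon, guard not reached → x = (1.6092, -1.5898)

1 1.0293 1->2
2 1.5697 2->0
final: 0 1.6092 -1.5898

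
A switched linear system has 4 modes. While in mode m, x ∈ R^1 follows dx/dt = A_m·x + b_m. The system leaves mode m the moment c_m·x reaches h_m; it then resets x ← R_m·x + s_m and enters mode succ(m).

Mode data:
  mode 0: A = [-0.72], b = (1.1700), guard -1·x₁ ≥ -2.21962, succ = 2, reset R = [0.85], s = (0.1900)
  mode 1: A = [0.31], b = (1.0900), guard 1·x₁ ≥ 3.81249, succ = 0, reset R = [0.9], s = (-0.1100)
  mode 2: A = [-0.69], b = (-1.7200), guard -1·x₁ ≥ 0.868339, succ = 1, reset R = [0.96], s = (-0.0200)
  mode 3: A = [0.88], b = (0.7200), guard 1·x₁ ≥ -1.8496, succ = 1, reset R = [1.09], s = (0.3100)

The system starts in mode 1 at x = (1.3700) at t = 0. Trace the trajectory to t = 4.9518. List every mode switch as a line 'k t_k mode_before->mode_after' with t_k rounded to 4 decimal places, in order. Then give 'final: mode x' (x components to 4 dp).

Mode 1: guard c·x = 3.8125 hit at Δt = 1.3077 (t = 1.3077), x⁻ = (3.8125) → reset → x⁺ = (3.3212), jump to mode 0
Mode 0: guard c·x = -2.2196 hit at Δt = 1.4559 (t = 2.7636), x⁻ = (2.2196) → reset → x⁺ = (2.0767), jump to mode 2
Mode 2: guard c·x = 0.8683 hit at Δt = 1.4989 (t = 4.2625), x⁻ = (-0.8683) → reset → x⁺ = (-0.8536), jump to mode 1
Mode 1: flow for 0.6893 to horizon, guard not reached → x = (-0.2193)

1 1.3077 1->0
2 2.7636 0->2
3 4.2625 2->1
final: 1 -0.2193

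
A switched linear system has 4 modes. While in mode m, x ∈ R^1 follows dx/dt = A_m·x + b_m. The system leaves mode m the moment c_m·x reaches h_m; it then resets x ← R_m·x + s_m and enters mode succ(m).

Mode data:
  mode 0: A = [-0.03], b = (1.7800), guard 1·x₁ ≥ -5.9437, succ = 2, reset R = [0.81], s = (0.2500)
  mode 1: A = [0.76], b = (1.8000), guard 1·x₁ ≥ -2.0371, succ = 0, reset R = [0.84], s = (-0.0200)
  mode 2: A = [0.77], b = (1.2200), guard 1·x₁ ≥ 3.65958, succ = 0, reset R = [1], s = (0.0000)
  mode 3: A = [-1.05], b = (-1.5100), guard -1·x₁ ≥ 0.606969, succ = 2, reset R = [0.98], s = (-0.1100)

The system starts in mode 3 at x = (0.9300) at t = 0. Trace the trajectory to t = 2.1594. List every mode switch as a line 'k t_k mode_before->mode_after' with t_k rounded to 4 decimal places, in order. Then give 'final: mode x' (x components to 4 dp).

1 0.9972 3->2
final: 2 0.5680

Mode 3: guard c·x = 0.6070 hit at Δt = 0.9972 (t = 0.9972), x⁻ = (-0.6070) → reset → x⁺ = (-0.7048), jump to mode 2
Mode 2: flow for 1.1622 to horizon, guard not reached → x = (0.5680)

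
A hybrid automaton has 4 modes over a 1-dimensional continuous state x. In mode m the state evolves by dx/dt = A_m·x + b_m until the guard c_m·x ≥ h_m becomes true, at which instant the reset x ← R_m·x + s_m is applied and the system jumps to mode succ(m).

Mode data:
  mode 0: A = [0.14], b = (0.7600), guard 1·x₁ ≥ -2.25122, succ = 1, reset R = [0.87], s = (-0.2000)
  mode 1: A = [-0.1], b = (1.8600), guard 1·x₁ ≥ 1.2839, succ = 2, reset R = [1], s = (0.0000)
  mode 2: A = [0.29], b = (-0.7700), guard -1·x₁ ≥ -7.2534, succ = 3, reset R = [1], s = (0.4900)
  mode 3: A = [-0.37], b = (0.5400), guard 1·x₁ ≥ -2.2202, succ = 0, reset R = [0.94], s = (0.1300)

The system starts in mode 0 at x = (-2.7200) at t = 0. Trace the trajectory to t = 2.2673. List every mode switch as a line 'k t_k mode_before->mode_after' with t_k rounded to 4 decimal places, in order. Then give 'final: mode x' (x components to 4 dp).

1 1.1402 0->1
final: 1 0.0541

Mode 0: guard c·x = -2.2512 hit at Δt = 1.1402 (t = 1.1402), x⁻ = (-2.2512) → reset → x⁺ = (-2.1586), jump to mode 1
Mode 1: flow for 1.1271 to horizon, guard not reached → x = (0.0541)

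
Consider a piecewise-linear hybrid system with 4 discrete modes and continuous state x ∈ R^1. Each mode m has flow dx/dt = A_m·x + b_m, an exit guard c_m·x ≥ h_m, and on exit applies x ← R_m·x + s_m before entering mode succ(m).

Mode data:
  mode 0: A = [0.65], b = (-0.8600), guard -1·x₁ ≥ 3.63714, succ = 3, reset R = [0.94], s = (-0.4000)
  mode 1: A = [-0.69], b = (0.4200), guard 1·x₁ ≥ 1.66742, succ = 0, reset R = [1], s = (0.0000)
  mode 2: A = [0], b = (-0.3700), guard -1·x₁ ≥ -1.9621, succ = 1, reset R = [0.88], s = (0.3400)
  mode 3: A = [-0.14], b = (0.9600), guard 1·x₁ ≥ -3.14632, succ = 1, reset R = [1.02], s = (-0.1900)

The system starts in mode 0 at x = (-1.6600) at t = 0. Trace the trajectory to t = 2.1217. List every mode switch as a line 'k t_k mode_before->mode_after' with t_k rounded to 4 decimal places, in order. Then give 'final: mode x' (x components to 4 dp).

Mode 0: guard c·x = 3.6371 hit at Δt = 0.7823 (t = 0.7823), x⁻ = (-3.6371) → reset → x⁺ = (-3.8189), jump to mode 3
Mode 3: guard c·x = -3.1463 hit at Δt = 0.4648 (t = 1.2471), x⁻ = (-3.1463) → reset → x⁺ = (-3.3992), jump to mode 1
Mode 1: flow for 0.8746 to horizon, guard not reached → x = (-1.5833)

1 0.7823 0->3
2 1.2471 3->1
final: 1 -1.5833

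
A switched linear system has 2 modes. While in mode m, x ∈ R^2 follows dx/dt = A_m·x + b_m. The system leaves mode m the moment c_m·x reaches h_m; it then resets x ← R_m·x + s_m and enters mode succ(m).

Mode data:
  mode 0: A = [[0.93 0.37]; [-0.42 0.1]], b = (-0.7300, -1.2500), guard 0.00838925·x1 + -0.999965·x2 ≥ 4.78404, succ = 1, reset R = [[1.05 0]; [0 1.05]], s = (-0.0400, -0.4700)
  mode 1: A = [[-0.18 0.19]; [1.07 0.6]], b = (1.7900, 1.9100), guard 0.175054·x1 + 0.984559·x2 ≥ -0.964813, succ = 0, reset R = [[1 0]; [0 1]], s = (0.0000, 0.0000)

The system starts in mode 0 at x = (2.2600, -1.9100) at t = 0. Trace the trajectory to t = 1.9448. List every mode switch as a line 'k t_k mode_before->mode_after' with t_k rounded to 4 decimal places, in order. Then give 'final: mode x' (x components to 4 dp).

1 1.0778 0->1
final: 1 3.1384 -3.4617

Mode 0: guard c·x = 4.7840 hit at Δt = 1.0778 (t = 1.0778), x⁻ = (2.7051, -4.7615) → reset → x⁺ = (2.8004, -5.4696), jump to mode 1
Mode 1: flow for 0.8670 to horizon, guard not reached → x = (3.1384, -3.4617)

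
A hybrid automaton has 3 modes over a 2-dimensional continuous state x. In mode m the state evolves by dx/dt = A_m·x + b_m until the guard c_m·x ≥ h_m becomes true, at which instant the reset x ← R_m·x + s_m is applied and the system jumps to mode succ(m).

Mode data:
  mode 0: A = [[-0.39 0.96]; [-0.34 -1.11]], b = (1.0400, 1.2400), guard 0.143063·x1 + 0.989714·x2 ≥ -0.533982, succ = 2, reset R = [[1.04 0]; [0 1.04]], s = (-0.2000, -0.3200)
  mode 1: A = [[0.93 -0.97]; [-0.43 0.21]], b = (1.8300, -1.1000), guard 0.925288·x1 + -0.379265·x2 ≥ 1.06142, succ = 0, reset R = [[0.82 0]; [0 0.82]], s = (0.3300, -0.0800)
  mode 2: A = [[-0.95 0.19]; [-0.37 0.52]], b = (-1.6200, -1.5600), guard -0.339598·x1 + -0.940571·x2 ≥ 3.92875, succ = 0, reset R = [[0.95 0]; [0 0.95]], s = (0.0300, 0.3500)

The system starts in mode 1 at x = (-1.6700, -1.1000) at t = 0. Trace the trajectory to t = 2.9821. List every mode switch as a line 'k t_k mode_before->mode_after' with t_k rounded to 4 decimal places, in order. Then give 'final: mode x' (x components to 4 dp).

1 0.8196 1->0
2 1.2873 0->2
3 2.3782 2->0
final: 0 -1.3506 -0.8669

Mode 1: guard c·x = 1.0614 hit at Δt = 0.8196 (t = 0.8196), x⁻ = (0.3457, -1.9552) → reset → x⁺ = (0.6135, -1.6832), jump to mode 0
Mode 0: guard c·x = -0.5340 hit at Δt = 0.4677 (t = 1.2873), x⁻ = (0.5096, -0.6132) → reset → x⁺ = (0.3300, -0.9577), jump to mode 2
Mode 2: guard c·x = 3.9287 hit at Δt = 1.0909 (t = 2.3782), x⁻ = (-1.3046, -3.7059) → reset → x⁺ = (-1.2094, -3.1706), jump to mode 0
Mode 0: flow for 0.6039 to horizon, guard not reached → x = (-1.3506, -0.8669)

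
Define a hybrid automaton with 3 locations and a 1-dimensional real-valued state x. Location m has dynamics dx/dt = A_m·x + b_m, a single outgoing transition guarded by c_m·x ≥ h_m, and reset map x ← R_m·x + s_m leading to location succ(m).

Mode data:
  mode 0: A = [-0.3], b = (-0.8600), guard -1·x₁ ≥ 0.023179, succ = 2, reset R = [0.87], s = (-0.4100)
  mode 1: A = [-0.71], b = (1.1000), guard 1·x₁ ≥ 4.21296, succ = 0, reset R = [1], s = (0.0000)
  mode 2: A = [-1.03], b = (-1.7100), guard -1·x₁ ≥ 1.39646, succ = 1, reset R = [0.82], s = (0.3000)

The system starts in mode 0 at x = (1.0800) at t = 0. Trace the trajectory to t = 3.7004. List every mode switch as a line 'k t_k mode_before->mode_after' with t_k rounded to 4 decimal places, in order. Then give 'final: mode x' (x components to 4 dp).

Mode 0: guard c·x = 0.0232 hit at Δt = 1.0928 (t = 1.0928), x⁻ = (-0.0232) → reset → x⁺ = (-0.4302), jump to mode 2
Mode 2: guard c·x = 1.3965 hit at Δt = 1.4950 (t = 2.5878), x⁻ = (-1.3965) → reset → x⁺ = (-0.8451), jump to mode 1
Mode 1: flow for 1.1126 to horizon, guard not reached → x = (0.4626)

1 1.0928 0->2
2 2.5878 2->1
final: 1 0.4626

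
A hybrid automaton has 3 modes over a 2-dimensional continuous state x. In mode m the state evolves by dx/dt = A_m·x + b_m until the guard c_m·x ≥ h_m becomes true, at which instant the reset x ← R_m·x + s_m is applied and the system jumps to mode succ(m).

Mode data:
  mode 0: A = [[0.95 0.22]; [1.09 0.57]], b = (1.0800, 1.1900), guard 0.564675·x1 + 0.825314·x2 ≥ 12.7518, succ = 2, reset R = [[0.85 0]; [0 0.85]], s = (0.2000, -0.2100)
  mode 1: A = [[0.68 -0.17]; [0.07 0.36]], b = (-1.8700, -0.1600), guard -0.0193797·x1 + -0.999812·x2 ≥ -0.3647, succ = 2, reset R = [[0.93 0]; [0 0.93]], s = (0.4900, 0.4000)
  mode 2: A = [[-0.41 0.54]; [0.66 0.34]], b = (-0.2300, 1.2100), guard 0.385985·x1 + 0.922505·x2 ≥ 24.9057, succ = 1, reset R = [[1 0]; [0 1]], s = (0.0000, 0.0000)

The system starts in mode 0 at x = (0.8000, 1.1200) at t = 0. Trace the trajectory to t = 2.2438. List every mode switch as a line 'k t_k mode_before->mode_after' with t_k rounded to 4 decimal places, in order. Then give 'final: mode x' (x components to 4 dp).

1 1.2755 0->2
final: 2 10.1400 19.3438

Mode 0: guard c·x = 12.7518 hit at Δt = 1.2755 (t = 1.2755), x⁻ = (7.3649, 10.4119) → reset → x⁺ = (6.4601, 8.6401), jump to mode 2
Mode 2: flow for 0.9683 to horizon, guard not reached → x = (10.1400, 19.3438)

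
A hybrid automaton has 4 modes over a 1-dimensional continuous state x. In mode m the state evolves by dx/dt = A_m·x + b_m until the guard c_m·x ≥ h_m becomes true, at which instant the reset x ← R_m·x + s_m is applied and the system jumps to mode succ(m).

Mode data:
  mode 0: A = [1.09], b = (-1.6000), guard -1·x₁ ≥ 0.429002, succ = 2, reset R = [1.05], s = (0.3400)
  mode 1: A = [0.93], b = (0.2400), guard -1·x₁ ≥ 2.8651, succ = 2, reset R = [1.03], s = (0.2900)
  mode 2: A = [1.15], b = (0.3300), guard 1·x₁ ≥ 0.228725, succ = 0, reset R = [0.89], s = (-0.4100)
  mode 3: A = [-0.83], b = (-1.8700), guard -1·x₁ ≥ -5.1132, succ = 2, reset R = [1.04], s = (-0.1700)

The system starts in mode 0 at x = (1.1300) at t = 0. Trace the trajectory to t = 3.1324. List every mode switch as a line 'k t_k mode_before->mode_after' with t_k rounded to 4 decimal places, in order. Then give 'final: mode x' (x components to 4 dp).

1 1.5828 0->2
2 2.5151 2->0
3 2.6296 0->2
final: 2 0.0277

Mode 0: guard c·x = 0.4290 hit at Δt = 1.5828 (t = 1.5828), x⁻ = (-0.4290) → reset → x⁺ = (-0.1105), jump to mode 2
Mode 2: guard c·x = 0.2287 hit at Δt = 0.9323 (t = 2.5151), x⁻ = (0.2287) → reset → x⁺ = (-0.2064), jump to mode 0
Mode 0: guard c·x = 0.4290 hit at Δt = 0.1145 (t = 2.6296), x⁻ = (-0.4290) → reset → x⁺ = (-0.1105), jump to mode 2
Mode 2: flow for 0.5028 to horizon, guard not reached → x = (0.0277)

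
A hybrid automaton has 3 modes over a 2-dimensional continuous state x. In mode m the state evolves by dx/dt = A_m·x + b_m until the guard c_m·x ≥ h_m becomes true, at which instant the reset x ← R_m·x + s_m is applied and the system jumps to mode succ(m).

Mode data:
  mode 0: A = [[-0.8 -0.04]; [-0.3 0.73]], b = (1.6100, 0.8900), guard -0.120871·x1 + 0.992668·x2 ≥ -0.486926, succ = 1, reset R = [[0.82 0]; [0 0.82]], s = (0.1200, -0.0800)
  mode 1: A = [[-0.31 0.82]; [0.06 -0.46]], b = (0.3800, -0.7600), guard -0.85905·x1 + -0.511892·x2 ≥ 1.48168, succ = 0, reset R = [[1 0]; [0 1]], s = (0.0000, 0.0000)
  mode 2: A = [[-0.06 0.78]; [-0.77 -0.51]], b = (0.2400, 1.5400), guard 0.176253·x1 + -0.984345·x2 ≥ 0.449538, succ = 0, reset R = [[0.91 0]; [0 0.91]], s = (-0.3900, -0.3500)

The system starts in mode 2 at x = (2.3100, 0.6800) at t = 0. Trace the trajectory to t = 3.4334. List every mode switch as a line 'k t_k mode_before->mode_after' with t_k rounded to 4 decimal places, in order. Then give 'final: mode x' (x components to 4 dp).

1 1.0814 2->0
2 2.4359 0->1
final: 1 1.2765 -0.7105

Mode 2: guard c·x = 0.4495 hit at Δt = 1.0814 (t = 1.0814), x⁻ = (2.6989, 0.0266) → reset → x⁺ = (2.0660, -0.3258), jump to mode 0
Mode 0: guard c·x = -0.4869 hit at Δt = 1.3545 (t = 2.4359), x⁻ = (2.0400, -0.2421) → reset → x⁺ = (1.7928, -0.2785), jump to mode 1
Mode 1: flow for 0.9975 to horizon, guard not reached → x = (1.2765, -0.7105)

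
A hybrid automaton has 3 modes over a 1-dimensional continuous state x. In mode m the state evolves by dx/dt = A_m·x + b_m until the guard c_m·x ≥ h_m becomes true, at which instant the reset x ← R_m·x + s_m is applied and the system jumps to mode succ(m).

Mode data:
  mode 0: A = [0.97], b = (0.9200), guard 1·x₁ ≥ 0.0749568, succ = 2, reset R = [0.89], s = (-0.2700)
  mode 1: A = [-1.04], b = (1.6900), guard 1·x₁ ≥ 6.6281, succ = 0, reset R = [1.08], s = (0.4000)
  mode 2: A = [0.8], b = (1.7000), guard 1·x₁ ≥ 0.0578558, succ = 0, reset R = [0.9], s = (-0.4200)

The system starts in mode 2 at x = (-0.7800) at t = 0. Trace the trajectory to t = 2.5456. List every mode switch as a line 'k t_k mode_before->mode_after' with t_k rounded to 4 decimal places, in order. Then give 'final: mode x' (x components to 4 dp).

1 0.6053 2->0
2 1.1898 0->2
3 1.3491 2->0
4 1.9336 0->2
5 2.0928 2->0
final: 0 -0.0478

Mode 2: guard c·x = 0.0579 hit at Δt = 0.6053 (t = 0.6053), x⁻ = (0.0579) → reset → x⁺ = (-0.3679), jump to mode 0
Mode 0: guard c·x = 0.0750 hit at Δt = 0.5845 (t = 1.1898), x⁻ = (0.0750) → reset → x⁺ = (-0.2033), jump to mode 2
Mode 2: guard c·x = 0.0579 hit at Δt = 0.1593 (t = 1.3491), x⁻ = (0.0579) → reset → x⁺ = (-0.3679), jump to mode 0
Mode 0: guard c·x = 0.0750 hit at Δt = 0.5845 (t = 1.9336), x⁻ = (0.0750) → reset → x⁺ = (-0.2033), jump to mode 2
Mode 2: guard c·x = 0.0579 hit at Δt = 0.1593 (t = 2.0928), x⁻ = (0.0579) → reset → x⁺ = (-0.3679), jump to mode 0
Mode 0: flow for 0.4528 to horizon, guard not reached → x = (-0.0478)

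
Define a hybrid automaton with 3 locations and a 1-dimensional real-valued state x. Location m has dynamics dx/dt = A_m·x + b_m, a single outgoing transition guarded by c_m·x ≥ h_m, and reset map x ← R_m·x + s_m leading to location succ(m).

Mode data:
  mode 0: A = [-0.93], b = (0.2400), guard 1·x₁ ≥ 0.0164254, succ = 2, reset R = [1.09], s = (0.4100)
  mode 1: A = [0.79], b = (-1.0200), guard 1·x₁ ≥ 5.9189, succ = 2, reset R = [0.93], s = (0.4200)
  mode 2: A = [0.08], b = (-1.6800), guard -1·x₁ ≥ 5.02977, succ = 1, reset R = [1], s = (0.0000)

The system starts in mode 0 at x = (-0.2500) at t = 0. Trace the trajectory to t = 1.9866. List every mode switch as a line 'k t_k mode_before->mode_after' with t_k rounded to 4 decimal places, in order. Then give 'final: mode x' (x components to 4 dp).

Mode 0: guard c·x = 0.0164 hit at Δt = 0.7991 (t = 0.7991), x⁻ = (0.0164) → reset → x⁺ = (0.4279), jump to mode 2
Mode 2: flow for 1.1875 to horizon, guard not reached → x = (-1.6223)

1 0.7991 0->2
final: 2 -1.6223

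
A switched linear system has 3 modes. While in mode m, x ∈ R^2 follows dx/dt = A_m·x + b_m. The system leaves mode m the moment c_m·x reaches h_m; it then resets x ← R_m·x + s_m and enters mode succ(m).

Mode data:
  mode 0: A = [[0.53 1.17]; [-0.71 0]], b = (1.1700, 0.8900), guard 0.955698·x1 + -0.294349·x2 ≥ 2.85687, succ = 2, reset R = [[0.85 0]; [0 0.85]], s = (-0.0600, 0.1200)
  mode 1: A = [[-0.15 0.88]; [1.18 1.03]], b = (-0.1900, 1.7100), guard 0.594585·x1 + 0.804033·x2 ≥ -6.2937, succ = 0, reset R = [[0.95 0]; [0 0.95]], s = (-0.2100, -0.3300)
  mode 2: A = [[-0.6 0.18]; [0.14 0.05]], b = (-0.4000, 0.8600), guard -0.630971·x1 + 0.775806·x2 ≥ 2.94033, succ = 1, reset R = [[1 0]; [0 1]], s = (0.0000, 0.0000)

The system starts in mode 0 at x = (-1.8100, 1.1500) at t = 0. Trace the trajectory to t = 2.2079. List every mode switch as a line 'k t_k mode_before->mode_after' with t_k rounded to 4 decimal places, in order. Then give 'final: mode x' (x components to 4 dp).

Mode 0: guard c·x = 2.8569 hit at Δt = 1.4328 (t = 1.4328), x⁻ = (3.6056, 2.0009) → reset → x⁺ = (3.0047, 1.8208), jump to mode 2
Mode 2: flow for 0.7751 to horizon, guard not reached → x = (1.9044, 2.8384)

1 1.4328 0->2
final: 2 1.9044 2.8384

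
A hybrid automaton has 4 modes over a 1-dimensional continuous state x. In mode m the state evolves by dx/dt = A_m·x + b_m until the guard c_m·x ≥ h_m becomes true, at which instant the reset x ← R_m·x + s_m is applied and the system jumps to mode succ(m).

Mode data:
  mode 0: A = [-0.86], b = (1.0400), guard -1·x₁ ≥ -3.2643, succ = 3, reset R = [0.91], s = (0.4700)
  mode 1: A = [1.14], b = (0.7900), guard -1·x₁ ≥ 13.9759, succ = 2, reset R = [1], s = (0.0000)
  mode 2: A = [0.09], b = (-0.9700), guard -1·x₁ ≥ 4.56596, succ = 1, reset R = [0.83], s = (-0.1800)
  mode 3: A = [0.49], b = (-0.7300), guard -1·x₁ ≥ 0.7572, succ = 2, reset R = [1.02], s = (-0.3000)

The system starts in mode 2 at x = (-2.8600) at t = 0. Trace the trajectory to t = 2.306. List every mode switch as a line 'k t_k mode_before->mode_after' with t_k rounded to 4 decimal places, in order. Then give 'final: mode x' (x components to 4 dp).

1 1.3096 2->1
final: 1 -10.8967

Mode 2: guard c·x = 4.5660 hit at Δt = 1.3096 (t = 1.3096), x⁻ = (-4.5660) → reset → x⁺ = (-3.9697), jump to mode 1
Mode 1: flow for 0.9964 to horizon, guard not reached → x = (-10.8967)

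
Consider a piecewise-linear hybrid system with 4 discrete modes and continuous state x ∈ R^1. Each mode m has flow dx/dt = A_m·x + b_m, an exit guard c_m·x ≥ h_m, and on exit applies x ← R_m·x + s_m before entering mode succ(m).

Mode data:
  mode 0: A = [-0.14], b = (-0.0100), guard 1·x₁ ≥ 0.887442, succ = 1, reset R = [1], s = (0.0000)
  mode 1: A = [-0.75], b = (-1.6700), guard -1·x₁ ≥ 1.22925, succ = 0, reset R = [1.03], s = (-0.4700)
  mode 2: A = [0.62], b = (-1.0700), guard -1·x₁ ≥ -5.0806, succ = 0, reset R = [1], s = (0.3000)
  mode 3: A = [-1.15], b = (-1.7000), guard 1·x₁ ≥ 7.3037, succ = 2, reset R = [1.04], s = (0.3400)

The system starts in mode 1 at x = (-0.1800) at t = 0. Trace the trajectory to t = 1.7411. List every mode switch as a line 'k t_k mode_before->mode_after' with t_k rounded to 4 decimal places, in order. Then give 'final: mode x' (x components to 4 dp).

1 0.9584 1->0
final: 0 -1.5634

Mode 1: guard c·x = 1.2292 hit at Δt = 0.9584 (t = 0.9584), x⁻ = (-1.2292) → reset → x⁺ = (-1.7361), jump to mode 0
Mode 0: flow for 0.7827 to horizon, guard not reached → x = (-1.5634)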